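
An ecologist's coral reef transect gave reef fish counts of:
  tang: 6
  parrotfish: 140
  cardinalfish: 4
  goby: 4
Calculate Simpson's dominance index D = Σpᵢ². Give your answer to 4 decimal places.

Total N = 6+140+4+4 = 154, so the proportions are 0.038961, 0.909091, 0.025974, 0.025974 (working shown to 6 dp, full precision carried).
D = 0.038961² + 0.909091² + 0.025974² + 0.025974² = 0.001518 + 0.826446 + 0.000675 + 0.000675 = 0.829314.
To 4 decimal places, D = 0.8293.

0.8293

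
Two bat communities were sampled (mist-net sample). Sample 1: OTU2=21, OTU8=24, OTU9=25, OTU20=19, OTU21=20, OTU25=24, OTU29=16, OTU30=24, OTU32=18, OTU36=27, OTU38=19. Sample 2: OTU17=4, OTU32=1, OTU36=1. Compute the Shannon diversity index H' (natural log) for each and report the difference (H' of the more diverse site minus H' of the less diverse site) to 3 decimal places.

1.519

Sample 1: N=237, proportions 0.08861, 0.10127, 0.10549, 0.08017, 0.08439, 0.10127, 0.06751, 0.10127, 0.07595, 0.11392, 0.08017, giving H' = 2.38618 (working shown to 5 dp, full precision carried).
Sample 2: N=6, proportions 0.66667, 0.16667, 0.16667, giving H' = 0.86756.
Difference = |2.38618 − 0.86756| = 1.51862, i.e. 1.519 to 3 decimal places.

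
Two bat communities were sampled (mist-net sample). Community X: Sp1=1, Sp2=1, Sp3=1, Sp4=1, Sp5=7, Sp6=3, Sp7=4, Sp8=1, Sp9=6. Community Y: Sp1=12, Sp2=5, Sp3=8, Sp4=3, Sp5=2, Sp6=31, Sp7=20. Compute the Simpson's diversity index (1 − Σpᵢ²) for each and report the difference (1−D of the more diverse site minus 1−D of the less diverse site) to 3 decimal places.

0.061

Community X: N=25, proportions 0.04, 0.04, 0.04, 0.04, 0.28, 0.12, 0.16, 0.04, 0.24, giving 1−D = 0.81600 (working shown to 5 dp, full precision carried).
Community Y: N=81, proportions 0.14815, 0.06173, 0.09877, 0.03704, 0.02469, 0.38272, 0.24691, giving 1−D = 0.75507.
Difference = |0.81600 − 0.75507| = 0.06093, i.e. 0.061 to 3 decimal places.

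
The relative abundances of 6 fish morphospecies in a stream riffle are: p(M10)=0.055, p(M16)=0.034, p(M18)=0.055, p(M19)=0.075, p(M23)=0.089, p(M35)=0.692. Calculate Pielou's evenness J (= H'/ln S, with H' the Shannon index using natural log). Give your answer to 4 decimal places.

0.6130

H' = −Σ pᵢ ln pᵢ = −((-0.159523) + (-0.114967) + (-0.159523) + (-0.194270) + (-0.215302) + (-0.254773)) = 1.098359 (working shown to 6 dp, full precision carried).
With S = 6 species, ln S = 1.791759, so J = 1.098359/1.791759 = 0.613006, i.e. 0.6130 to 4 decimal places.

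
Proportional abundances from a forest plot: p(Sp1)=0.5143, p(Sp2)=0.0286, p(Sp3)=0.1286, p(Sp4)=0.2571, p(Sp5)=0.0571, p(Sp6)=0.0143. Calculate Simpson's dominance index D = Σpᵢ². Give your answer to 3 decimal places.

D = 0.5143² + 0.0286² + 0.1286² + 0.2571² + 0.0571² + 0.0143² = 0.26450 + 0.00082 + 0.01654 + 0.06610 + 0.00326 + 0.00020 = 0.35143 (working shown to 5 dp, full precision carried).
To 3 decimal places, D = 0.351.

0.351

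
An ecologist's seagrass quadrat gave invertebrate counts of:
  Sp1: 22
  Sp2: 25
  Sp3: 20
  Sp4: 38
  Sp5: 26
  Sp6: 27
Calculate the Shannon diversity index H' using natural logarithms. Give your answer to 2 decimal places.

Total N = 22+25+20+38+26+27 = 158, so the proportions are 0.1392, 0.1582, 0.1266, 0.2405, 0.1646, 0.1709 (working shown to 4 dp, full precision carried).
Each pᵢ ln pᵢ term: 0.1392×(-1.9716)=-0.2745, 0.1582×(-1.8437)=-0.2917, 0.1266×(-2.0669)=-0.2616, 0.2405×(-1.4250)=-0.3427, 0.1646×(-1.8045)=-0.2969, 0.1709×(-1.7668)=-0.3019.
Sum = -1.7695, so H' = 1.77.

1.77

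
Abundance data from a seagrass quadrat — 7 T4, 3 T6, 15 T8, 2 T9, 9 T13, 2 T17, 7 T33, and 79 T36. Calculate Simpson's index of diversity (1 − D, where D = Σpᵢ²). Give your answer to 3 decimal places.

Total N = 7+3+15+2+9+2+7+79 = 124, so the proportions are 0.05645, 0.02419, 0.12097, 0.01613, 0.07258, 0.01613, 0.05645, 0.6371 (working shown to 5 dp, full precision carried).
D = 0.05645² + 0.02419² + 0.12097² + 0.01613² + 0.07258² + 0.01613² + 0.05645² + 0.6371² = 0.00319 + 0.00059 + 0.01463 + 0.00026 + 0.00527 + 0.00026 + 0.00319 + 0.40589 = 0.43327.
So 1 − D = 0.56673, i.e. 0.567 to 3 decimal places.

0.567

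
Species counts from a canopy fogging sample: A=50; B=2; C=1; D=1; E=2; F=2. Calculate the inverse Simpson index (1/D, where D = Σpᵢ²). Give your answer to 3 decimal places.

1.338

Total N = 50+2+1+1+2+2 = 58, so the proportions are 0.862069, 0.034483, 0.017241, 0.017241, 0.034483, 0.034483 (working shown to 6 dp, full precision carried).
D = 0.862069² + 0.034483² + 0.017241² + 0.017241² + 0.034483² + 0.034483² = 0.743163 + 0.001189 + 0.000297 + 0.000297 + 0.001189 + 0.001189 = 0.747325.
So 1/D = 1.33811, i.e. 1.338 to 3 decimal places.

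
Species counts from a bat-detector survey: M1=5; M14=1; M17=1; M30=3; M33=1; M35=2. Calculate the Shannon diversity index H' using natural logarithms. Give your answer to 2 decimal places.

1.59

Total N = 5+1+1+3+1+2 = 13, so the proportions are 0.3846, 0.0769, 0.0769, 0.2308, 0.0769, 0.1538 (working shown to 4 dp, full precision carried).
Each pᵢ ln pᵢ term: 0.3846×(-0.9555)=-0.3675, 0.0769×(-2.5649)=-0.1973, 0.0769×(-2.5649)=-0.1973, 0.2308×(-1.4663)=-0.3384, 0.0769×(-2.5649)=-0.1973, 0.1538×(-1.8718)=-0.2880.
Sum = -1.5858, so H' = 1.59.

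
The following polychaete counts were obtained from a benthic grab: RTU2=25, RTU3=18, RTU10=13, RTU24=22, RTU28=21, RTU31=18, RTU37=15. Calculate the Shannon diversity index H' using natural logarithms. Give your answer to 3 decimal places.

1.925

Total N = 25+18+13+22+21+18+15 = 132, so the proportions are 0.18939, 0.13636, 0.09848, 0.16667, 0.15909, 0.13636, 0.11364 (working shown to 5 dp, full precision carried).
Each pᵢ ln pᵢ term: 0.18939×(-1.66393)=-0.31514, 0.13636×(-1.99243)=-0.27170, 0.09848×(-2.31785)=-0.22827, 0.16667×(-1.79176)=-0.29863, 0.15909×(-1.83828)=-0.29245, 0.13636×(-1.99243)=-0.27170, 0.11364×(-2.17475)=-0.24713.
Sum = -1.92501, so H' = 1.925.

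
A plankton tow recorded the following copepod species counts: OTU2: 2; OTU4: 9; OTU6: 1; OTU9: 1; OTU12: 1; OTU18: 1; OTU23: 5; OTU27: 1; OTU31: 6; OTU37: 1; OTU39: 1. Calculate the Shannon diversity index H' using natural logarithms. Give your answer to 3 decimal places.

Total N = 2+9+1+1+1+1+5+1+6+1+1 = 29, so the proportions are 0.06897, 0.31034, 0.03448, 0.03448, 0.03448, 0.03448, 0.17241, 0.03448, 0.2069, 0.03448, 0.03448 (working shown to 5 dp, full precision carried).
Each pᵢ ln pᵢ term: 0.06897×(-2.67415)=-0.18442, 0.31034×(-1.17007)=-0.36313, 0.03448×(-3.36730)=-0.11611, 0.03448×(-3.36730)=-0.11611, 0.03448×(-3.36730)=-0.11611, 0.03448×(-3.36730)=-0.11611, 0.17241×(-1.75786)=-0.30308, 0.03448×(-3.36730)=-0.11611, 0.2069×(-1.57554)=-0.32597, 0.03448×(-3.36730)=-0.11611, 0.03448×(-3.36730)=-0.11611.
Sum = -1.98940, so H' = 1.989.

1.989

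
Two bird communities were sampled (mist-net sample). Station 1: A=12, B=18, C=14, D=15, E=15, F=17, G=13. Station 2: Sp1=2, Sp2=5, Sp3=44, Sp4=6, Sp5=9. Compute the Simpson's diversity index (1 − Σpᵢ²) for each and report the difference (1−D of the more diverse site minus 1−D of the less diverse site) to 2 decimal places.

Station 1: N=104, proportions 0.11538, 0.17308, 0.13462, 0.14423, 0.14423, 0.16346, 0.125, giving 1−D = 0.85466 (working shown to 5 dp, full precision carried).
Station 2: N=66, proportions 0.0303, 0.07576, 0.66667, 0.09091, 0.13636, giving 1−D = 0.52204.
Difference = |0.85466 − 0.52204| = 0.33262, i.e. 0.33 to 2 decimal places.

0.33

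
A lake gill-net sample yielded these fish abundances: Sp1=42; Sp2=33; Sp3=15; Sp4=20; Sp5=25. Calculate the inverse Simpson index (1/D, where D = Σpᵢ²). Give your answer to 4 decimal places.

4.4419

Total N = 42+33+15+20+25 = 135, so the proportions are 0.31111111, 0.24444444, 0.11111111, 0.14814815, 0.18518519 (working shown to 8 dp, full precision carried).
D = 0.31111111² + 0.24444444² + 0.11111111² + 0.14814815² + 0.18518519² = 0.09679012 + 0.05975309 + 0.01234568 + 0.02194787 + 0.03429355 = 0.22513032.
So 1/D = 4.441872, i.e. 4.4419 to 4 decimal places.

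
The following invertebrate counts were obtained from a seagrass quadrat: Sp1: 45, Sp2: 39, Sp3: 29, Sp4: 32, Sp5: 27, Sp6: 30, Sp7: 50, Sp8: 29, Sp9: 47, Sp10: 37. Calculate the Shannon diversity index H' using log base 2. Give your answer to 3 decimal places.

3.288

Total N = 45+39+29+32+27+30+50+29+47+37 = 365, so the proportions are 0.12329, 0.10685, 0.07945, 0.08767, 0.07397, 0.08219, 0.13699, 0.07945, 0.12877, 0.10137 (working shown to 5 dp, full precision carried).
Each pᵢ log₂ pᵢ term: 0.12329×(-3.01990)=-0.37232, 0.10685×(-3.22635)=-0.34473, 0.07945×(-3.65377)=-0.29030, 0.08767×(-3.51175)=-0.30788, 0.07397×(-3.75687)=-0.27791, 0.08219×(-3.60486)=-0.29629, 0.13699×(-2.86790)=-0.39286, 0.07945×(-3.65377)=-0.29030, 0.12877×(-2.95716)=-0.38079, 0.10137×(-3.30230)=-0.33475.
Sum = -3.28813, so H' = 3.288.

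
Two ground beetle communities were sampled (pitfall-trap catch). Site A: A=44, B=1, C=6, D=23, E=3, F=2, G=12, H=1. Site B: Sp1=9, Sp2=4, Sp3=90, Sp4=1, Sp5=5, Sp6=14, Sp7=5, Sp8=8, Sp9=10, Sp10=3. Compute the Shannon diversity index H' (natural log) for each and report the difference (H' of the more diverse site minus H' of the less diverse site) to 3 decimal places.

0.036

Site A: N=92, proportions 0.47826, 0.01087, 0.06522, 0.25, 0.03261, 0.02174, 0.13043, 0.01087, giving H' = 1.43622 (working shown to 5 dp, full precision carried).
Site B: N=149, proportions 0.0604, 0.02685, 0.60403, 0.00671, 0.03356, 0.09396, 0.03356, 0.05369, 0.06711, 0.02013, giving H' = 1.47172.
Difference = |1.43622 − 1.47172| = 0.03550, i.e. 0.036 to 3 decimal places.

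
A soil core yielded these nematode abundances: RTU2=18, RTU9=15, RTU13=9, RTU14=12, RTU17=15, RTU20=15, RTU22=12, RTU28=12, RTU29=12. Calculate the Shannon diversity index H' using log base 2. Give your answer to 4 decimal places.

3.1446

Total N = 18+15+9+12+15+15+12+12+12 = 120, so the proportions are 0.15, 0.125, 0.075, 0.1, 0.125, 0.125, 0.1, 0.1, 0.1 (working shown to 6 dp, full precision carried).
Each pᵢ log₂ pᵢ term: 0.15×(-2.736966)=-0.410545, 0.125×(-3.000000)=-0.375000, 0.075×(-3.736966)=-0.280272, 0.1×(-3.321928)=-0.332193, 0.125×(-3.000000)=-0.375000, 0.125×(-3.000000)=-0.375000, 0.1×(-3.321928)=-0.332193, 0.1×(-3.321928)=-0.332193, 0.1×(-3.321928)=-0.332193.
Sum = -3.144588, so H' = 3.1446.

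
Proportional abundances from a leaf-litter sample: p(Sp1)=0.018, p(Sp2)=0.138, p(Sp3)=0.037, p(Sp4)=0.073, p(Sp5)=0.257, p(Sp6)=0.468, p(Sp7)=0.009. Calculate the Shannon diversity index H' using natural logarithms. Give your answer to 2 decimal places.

Each pᵢ ln pᵢ term (working shown to 4 dp, full precision carried): 0.018×(-4.0174)=-0.0723, 0.138×(-1.9805)=-0.2733, 0.037×(-3.2968)=-0.1220, 0.073×(-2.6173)=-0.1911, 0.257×(-1.3587)=-0.3492, 0.468×(-0.7593)=-0.3553, 0.009×(-4.7105)=-0.0424.
Sum = -1.4056, so H' = 1.41.

1.41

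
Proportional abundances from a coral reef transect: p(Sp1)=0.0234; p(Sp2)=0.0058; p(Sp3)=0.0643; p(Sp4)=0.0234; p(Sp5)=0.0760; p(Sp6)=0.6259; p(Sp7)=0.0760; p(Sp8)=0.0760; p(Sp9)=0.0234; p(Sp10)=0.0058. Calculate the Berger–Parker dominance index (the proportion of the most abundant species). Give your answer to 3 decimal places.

The largest proportion is 0.6259, i.e. d = 0.626 to 3 decimal places.

0.626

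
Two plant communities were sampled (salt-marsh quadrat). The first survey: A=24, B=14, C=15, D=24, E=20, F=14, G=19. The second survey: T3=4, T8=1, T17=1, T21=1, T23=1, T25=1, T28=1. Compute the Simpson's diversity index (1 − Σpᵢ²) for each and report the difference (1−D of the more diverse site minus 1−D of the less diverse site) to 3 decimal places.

0.070

The first survey: N=130, proportions 0.18462, 0.10769, 0.11538, 0.18462, 0.15385, 0.10769, 0.14615, giving 1−D = 0.85030 (working shown to 5 dp, full precision carried).
The second survey: N=10, proportions 0.4, 0.1, 0.1, 0.1, 0.1, 0.1, 0.1, giving 1−D = 0.78000.
Difference = |0.85030 − 0.78000| = 0.07030, i.e. 0.070 to 3 decimal places.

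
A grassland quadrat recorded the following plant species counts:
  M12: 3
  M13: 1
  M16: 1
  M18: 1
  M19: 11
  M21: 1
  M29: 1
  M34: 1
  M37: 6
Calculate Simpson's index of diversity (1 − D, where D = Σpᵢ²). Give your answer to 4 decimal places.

Total N = 3+1+1+1+11+1+1+1+6 = 26, so the proportions are 0.115385, 0.038462, 0.038462, 0.038462, 0.423077, 0.038462, 0.038462, 0.038462, 0.230769 (working shown to 6 dp, full precision carried).
D = 0.115385² + 0.038462² + 0.038462² + 0.038462² + 0.423077² + 0.038462² + 0.038462² + 0.038462² + 0.230769² = 0.013314 + 0.001479 + 0.001479 + 0.001479 + 0.178994 + 0.001479 + 0.001479 + 0.001479 + 0.053254 = 0.254438.
So 1 − D = 0.745562, i.e. 0.7456 to 4 decimal places.

0.7456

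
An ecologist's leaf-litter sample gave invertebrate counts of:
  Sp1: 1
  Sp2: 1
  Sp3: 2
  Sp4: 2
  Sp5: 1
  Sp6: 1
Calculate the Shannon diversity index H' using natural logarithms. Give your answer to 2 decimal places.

Total N = 1+1+2+2+1+1 = 8, so the proportions are 0.125, 0.125, 0.25, 0.25, 0.125, 0.125 (working shown to 4 dp, full precision carried).
Each pᵢ ln pᵢ term: 0.125×(-2.0794)=-0.2599, 0.125×(-2.0794)=-0.2599, 0.25×(-1.3863)=-0.3466, 0.25×(-1.3863)=-0.3466, 0.125×(-2.0794)=-0.2599, 0.125×(-2.0794)=-0.2599.
Sum = -1.7329, so H' = 1.73.

1.73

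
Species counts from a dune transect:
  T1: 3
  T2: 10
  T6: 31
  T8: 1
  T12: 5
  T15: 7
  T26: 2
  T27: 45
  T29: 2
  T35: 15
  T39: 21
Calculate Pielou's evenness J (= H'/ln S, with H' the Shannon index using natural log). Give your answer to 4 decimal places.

Total N = 3+10+31+1+5+7+2+45+2+15+21 = 142, so the proportions are 0.021127, 0.070423, 0.21831, 0.007042, 0.035211, 0.049296, 0.014085, 0.316901, 0.014085, 0.105634, 0.147887 (working shown to 6 dp, full precision carried).
H' = −Σ pᵢ ln pᵢ = −((-0.081490) + (-0.186848) + (-0.332233) + (-0.034900) + (-0.117831) + (-0.148376) + (-0.060038) + (-0.364172) + (-0.060038) + (-0.237441) + (-0.282658)) = 1.906024.
With S = 11 species, ln S = 2.397895, so J = 1.906024/2.397895 = 0.794874, i.e. 0.7949 to 4 decimal places.

0.7949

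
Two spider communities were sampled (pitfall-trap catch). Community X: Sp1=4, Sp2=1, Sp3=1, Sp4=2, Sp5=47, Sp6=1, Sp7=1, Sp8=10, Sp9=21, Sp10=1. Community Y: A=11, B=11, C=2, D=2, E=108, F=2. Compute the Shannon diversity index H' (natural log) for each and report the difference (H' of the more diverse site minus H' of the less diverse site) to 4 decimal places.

Community X: N=89, proportions 0.044944, 0.011236, 0.011236, 0.022472, 0.52809, 0.011236, 0.011236, 0.11236, 0.235955, 0.011236, giving H' = 1.400443 (working shown to 6 dp, full precision carried).
Community Y: N=136, proportions 0.080882, 0.080882, 0.014706, 0.014706, 0.794118, 0.014706, giving H' = 0.776017.
Difference = |1.400443 − 0.776017| = 0.624426, i.e. 0.6244 to 4 decimal places.

0.6244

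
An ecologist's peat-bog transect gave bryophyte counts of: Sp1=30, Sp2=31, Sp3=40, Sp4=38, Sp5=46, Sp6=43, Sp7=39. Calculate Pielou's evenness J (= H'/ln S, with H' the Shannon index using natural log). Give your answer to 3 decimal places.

Total N = 30+31+40+38+46+43+39 = 267, so the proportions are 0.11236, 0.1161, 0.14981, 0.14232, 0.17228, 0.16105, 0.14607 (working shown to 5 dp, full precision carried).
H' = −Σ pᵢ ln pᵢ = −((-0.24562) + (-0.25000) + (-0.28440) + (-0.27748) + (-0.30298) + (-0.29408) + (-0.28099)) = 1.93556.
With S = 7 species, ln S = 1.94591, so J = 1.93556/1.94591 = 0.99468, i.e. 0.995 to 3 decimal places.

0.995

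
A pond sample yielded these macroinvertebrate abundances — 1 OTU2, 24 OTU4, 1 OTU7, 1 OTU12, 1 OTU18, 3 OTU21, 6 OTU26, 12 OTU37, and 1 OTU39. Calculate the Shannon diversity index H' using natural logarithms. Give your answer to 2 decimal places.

Total N = 1+24+1+1+1+3+6+12+1 = 50, so the proportions are 0.02, 0.48, 0.02, 0.02, 0.02, 0.06, 0.12, 0.24, 0.02 (working shown to 4 dp, full precision carried).
Each pᵢ ln pᵢ term: 0.02×(-3.9120)=-0.0782, 0.48×(-0.7340)=-0.3523, 0.02×(-3.9120)=-0.0782, 0.02×(-3.9120)=-0.0782, 0.02×(-3.9120)=-0.0782, 0.06×(-2.8134)=-0.1688, 0.12×(-2.1203)=-0.2544, 0.24×(-1.4271)=-0.3425, 0.02×(-3.9120)=-0.0782.
Sum = -1.5093, so H' = 1.51.

1.51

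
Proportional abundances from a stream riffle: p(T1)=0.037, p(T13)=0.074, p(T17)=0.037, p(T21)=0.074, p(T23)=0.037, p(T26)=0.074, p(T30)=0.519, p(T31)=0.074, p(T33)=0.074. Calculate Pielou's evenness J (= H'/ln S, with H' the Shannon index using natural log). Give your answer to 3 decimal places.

H' = −Σ pᵢ ln pᵢ = −((-0.12198) + (-0.19267) + (-0.12198) + (-0.19267) + (-0.12198) + (-0.19267) + (-0.34039) + (-0.19267) + (-0.19267)) = 1.66970 (working shown to 5 dp, full precision carried).
With S = 9 species, ln S = 2.19722, so J = 1.66970/2.19722 = 0.75991, i.e. 0.760 to 3 decimal places.

0.760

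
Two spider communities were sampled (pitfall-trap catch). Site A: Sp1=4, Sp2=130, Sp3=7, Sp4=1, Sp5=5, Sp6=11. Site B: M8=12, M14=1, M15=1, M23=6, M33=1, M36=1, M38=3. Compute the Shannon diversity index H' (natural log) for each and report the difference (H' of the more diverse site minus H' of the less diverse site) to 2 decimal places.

Site A: N=158, proportions 0.0253, 0.8228, 0.0443, 0.0063, 0.0316, 0.0696, giving H' = 0.7185 (working shown to 4 dp, full precision carried).
Site B: N=25, proportions 0.48, 0.04, 0.04, 0.24, 0.04, 0.04, 0.12, giving H' = 1.4643.
Difference = |0.7185 − 1.4643| = 0.7458, i.e. 0.75 to 2 decimal places.

0.75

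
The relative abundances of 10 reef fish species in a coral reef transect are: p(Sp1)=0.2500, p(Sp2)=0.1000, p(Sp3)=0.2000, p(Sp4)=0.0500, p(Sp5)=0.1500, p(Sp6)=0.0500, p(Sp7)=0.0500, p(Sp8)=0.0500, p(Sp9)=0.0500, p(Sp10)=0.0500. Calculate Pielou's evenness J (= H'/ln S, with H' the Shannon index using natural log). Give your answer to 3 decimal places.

0.904

H' = −Σ pᵢ ln pᵢ = −((-0.34657) + (-0.23026) + (-0.32189) + (-0.14979) + (-0.28457) + (-0.14979) + (-0.14979) + (-0.14979) + (-0.14979) + (-0.14979)) = 2.08201 (working shown to 5 dp, full precision carried).
With S = 10 species, ln S = 2.30259, so J = 2.08201/2.30259 = 0.90420, i.e. 0.904 to 3 decimal places.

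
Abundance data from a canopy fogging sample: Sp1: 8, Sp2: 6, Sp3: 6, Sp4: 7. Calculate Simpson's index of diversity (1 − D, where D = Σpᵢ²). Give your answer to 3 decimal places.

0.746

Total N = 8+6+6+7 = 27, so the proportions are 0.2963, 0.22222, 0.22222, 0.25926 (working shown to 5 dp, full precision carried).
D = 0.2963² + 0.22222² + 0.22222² + 0.25926² = 0.08779 + 0.04938 + 0.04938 + 0.06722 = 0.25377.
So 1 − D = 0.74623, i.e. 0.746 to 3 decimal places.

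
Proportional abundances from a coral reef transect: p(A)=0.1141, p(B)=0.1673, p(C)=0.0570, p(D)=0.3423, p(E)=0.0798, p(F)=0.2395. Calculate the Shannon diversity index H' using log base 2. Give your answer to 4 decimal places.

Each pᵢ log₂ pᵢ term (working shown to 6 dp, full precision carried): 0.1141×(-3.131629)=-0.357319, 0.1673×(-2.579491)=-0.431549, 0.057×(-4.132894)=-0.235575, 0.3423×(-1.546667)=-0.529424, 0.0798×(-3.647467)=-0.291068, 0.2395×(-2.061902)=-0.493826.
Sum = -2.338760, so H' = 2.3388.

2.3388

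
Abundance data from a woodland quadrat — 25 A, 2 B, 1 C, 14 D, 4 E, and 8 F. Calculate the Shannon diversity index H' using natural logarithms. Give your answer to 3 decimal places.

Total N = 25+2+1+14+4+8 = 54, so the proportions are 0.46296, 0.03704, 0.01852, 0.25926, 0.07407, 0.14815 (working shown to 5 dp, full precision carried).
Each pᵢ ln pᵢ term: 0.46296×(-0.77011)=-0.35653, 0.03704×(-3.29584)=-0.12207, 0.01852×(-3.98898)=-0.07387, 0.25926×(-1.34993)=-0.34998, 0.07407×(-2.60269)=-0.19279, 0.14815×(-1.90954)=-0.28290.
Sum = -1.37814, so H' = 1.378.

1.378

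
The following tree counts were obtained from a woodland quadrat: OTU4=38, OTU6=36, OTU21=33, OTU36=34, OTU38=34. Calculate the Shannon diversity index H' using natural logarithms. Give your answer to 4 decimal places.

1.6081

Total N = 38+36+33+34+34 = 175, so the proportions are 0.217143, 0.205714, 0.188571, 0.194286, 0.194286 (working shown to 6 dp, full precision carried).
Each pᵢ ln pᵢ term: 0.217143×(-1.527200)=-0.331621, 0.205714×(-1.581267)=-0.325289, 0.188571×(-1.668278)=-0.314590, 0.194286×(-1.638425)=-0.318323, 0.194286×(-1.638425)=-0.318323.
Sum = -1.608145, so H' = 1.6081.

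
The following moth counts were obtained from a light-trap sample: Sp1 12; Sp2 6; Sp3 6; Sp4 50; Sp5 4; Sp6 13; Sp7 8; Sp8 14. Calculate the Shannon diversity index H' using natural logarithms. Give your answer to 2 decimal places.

1.72

Total N = 12+6+6+50+4+13+8+14 = 113, so the proportions are 0.1062, 0.0531, 0.0531, 0.4425, 0.0354, 0.115, 0.0708, 0.1239 (working shown to 4 dp, full precision carried).
Each pᵢ ln pᵢ term: 0.1062×(-2.2425)=-0.2381, 0.0531×(-2.9356)=-0.1559, 0.0531×(-2.9356)=-0.1559, 0.4425×(-0.8154)=-0.3608, 0.0354×(-3.3411)=-0.1183, 0.115×(-2.1624)=-0.2488, 0.0708×(-2.6479)=-0.1875, 0.1239×(-2.0883)=-0.2587.
Sum = -1.7239, so H' = 1.72.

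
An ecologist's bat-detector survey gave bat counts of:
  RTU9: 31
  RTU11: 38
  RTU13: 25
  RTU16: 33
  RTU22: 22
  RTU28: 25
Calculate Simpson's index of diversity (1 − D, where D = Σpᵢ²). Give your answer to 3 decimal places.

Total N = 31+38+25+33+22+25 = 174, so the proportions are 0.17816, 0.21839, 0.14368, 0.18966, 0.12644, 0.14368 (working shown to 5 dp, full precision carried).
D = 0.17816² + 0.21839² + 0.14368² + 0.18966² + 0.12644² + 0.14368² = 0.03174 + 0.04769 + 0.02064 + 0.03597 + 0.01599 + 0.02064 = 0.17268.
So 1 − D = 0.82732, i.e. 0.827 to 3 decimal places.

0.827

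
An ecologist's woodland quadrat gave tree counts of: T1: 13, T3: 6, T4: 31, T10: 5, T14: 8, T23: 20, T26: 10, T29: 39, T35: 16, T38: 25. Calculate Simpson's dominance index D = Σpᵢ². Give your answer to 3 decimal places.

Total N = 13+6+31+5+8+20+10+39+16+25 = 173, so the proportions are 0.07514, 0.03468, 0.17919, 0.0289, 0.04624, 0.11561, 0.0578, 0.22543, 0.09249, 0.14451 (working shown to 5 dp, full precision carried).
D = 0.07514² + 0.03468² + 0.17919² + 0.0289² + 0.04624² + 0.11561² + 0.0578² + 0.22543² + 0.09249² + 0.14451² = 0.00565 + 0.00120 + 0.03211 + 0.00084 + 0.00214 + 0.01336 + 0.00334 + 0.05082 + 0.00855 + 0.02088 = 0.13890.
To 3 decimal places, D = 0.139.

0.139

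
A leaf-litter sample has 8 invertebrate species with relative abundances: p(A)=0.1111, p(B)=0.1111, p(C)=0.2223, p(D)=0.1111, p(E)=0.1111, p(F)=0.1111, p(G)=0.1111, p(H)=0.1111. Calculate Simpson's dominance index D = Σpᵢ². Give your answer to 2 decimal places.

D = 0.1111² + 0.1111² + 0.2223² + 0.1111² + 0.1111² + 0.1111² + 0.1111² + 0.1111² = 0.0123 + 0.0123 + 0.0494 + 0.0123 + 0.0123 + 0.0123 + 0.0123 + 0.0123 = 0.1358 (working shown to 4 dp, full precision carried).
To 2 decimal places, D = 0.14.

0.14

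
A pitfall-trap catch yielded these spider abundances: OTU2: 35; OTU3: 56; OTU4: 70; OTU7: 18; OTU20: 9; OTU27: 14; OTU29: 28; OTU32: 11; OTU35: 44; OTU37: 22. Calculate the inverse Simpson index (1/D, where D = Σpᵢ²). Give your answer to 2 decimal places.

7.15

Total N = 35+56+70+18+9+14+28+11+44+22 = 307, so the proportions are 0.114007, 0.18241, 0.228013, 0.058632, 0.029316, 0.045603, 0.091205, 0.035831, 0.143322, 0.071661 (working shown to 6 dp, full precision carried).
D = 0.114007² + 0.18241² + 0.228013² + 0.058632² + 0.029316² + 0.045603² + 0.091205² + 0.035831² + 0.143322² + 0.071661² = 0.012997 + 0.033274 + 0.051990 + 0.003438 + 0.000859 + 0.002080 + 0.008318 + 0.001284 + 0.020541 + 0.005135 = 0.139917.
So 1/D = 7.1471, i.e. 7.15 to 2 decimal places.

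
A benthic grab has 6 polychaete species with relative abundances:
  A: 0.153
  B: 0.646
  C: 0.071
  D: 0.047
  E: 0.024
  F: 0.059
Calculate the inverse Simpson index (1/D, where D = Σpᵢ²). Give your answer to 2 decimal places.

2.21

D = 0.153² + 0.646² + 0.071² + 0.047² + 0.024² + 0.059² = 0.02341 + 0.41732 + 0.00504 + 0.00221 + 0.00058 + 0.00348 = 0.45203 (working shown to 5 dp, full precision carried).
So 1/D = 2.2122, i.e. 2.21 to 2 decimal places.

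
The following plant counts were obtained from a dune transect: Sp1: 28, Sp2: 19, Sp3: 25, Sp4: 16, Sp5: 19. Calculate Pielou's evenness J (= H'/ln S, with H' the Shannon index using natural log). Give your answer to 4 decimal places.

0.9870

Total N = 28+19+25+16+19 = 107, so the proportions are 0.261682, 0.17757, 0.233645, 0.149533, 0.17757 (working shown to 6 dp, full precision carried).
H' = −Σ pᵢ ln pᵢ = −((-0.350818) + (-0.306910) + (-0.339709) + (-0.284148) + (-0.306910)) = 1.588495.
With S = 5 species, ln S = 1.609438, so J = 1.588495/1.609438 = 0.986987, i.e. 0.9870 to 4 decimal places.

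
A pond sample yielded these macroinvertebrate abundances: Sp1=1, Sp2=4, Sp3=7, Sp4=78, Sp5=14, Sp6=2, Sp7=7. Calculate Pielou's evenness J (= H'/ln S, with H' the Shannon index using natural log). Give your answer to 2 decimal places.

0.56

Total N = 1+4+7+78+14+2+7 = 113, so the proportions are 0.0088, 0.0354, 0.0619, 0.6903, 0.1239, 0.0177, 0.0619 (working shown to 4 dp, full precision carried).
H' = −Σ pᵢ ln pᵢ = −((-0.0418) + (-0.1183) + (-0.1723) + (-0.2559) + (-0.2587) + (-0.0714) + (-0.1723)) = 1.0907.
With S = 7 species, ln S = 1.9459, so J = 1.0907/1.9459 = 0.5605, i.e. 0.56 to 2 decimal places.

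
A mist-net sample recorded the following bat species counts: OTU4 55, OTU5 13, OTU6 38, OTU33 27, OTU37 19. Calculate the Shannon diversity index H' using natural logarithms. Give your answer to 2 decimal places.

Total N = 55+13+38+27+19 = 152, so the proportions are 0.3618, 0.0855, 0.25, 0.1776, 0.125 (working shown to 4 dp, full precision carried).
Each pᵢ ln pᵢ term: 0.3618×(-1.0165)=-0.3678, 0.0855×(-2.4589)=-0.2103, 0.25×(-1.3863)=-0.3466, 0.1776×(-1.7280)=-0.3070, 0.125×(-2.0794)=-0.2599.
Sum = -1.4916, so H' = 1.49.

1.49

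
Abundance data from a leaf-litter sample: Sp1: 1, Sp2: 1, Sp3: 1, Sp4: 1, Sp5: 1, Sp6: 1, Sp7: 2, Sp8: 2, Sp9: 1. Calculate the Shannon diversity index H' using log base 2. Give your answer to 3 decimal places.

Total N = 1+1+1+1+1+1+2+2+1 = 11, so the proportions are 0.09091, 0.09091, 0.09091, 0.09091, 0.09091, 0.09091, 0.18182, 0.18182, 0.09091 (working shown to 5 dp, full precision carried).
Each pᵢ log₂ pᵢ term: 0.09091×(-3.45943)=-0.31449, 0.09091×(-3.45943)=-0.31449, 0.09091×(-3.45943)=-0.31449, 0.09091×(-3.45943)=-0.31449, 0.09091×(-3.45943)=-0.31449, 0.09091×(-3.45943)=-0.31449, 0.18182×(-2.45943)=-0.44717, 0.18182×(-2.45943)=-0.44717, 0.09091×(-3.45943)=-0.31449.
Sum = -3.09580, so H' = 3.096.

3.096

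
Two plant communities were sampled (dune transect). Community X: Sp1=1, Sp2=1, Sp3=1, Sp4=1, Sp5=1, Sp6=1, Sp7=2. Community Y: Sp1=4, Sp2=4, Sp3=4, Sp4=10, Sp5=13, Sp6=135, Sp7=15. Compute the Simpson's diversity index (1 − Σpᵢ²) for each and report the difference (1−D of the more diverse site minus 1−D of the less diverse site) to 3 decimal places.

Community X: N=8, proportions 0.125, 0.125, 0.125, 0.125, 0.125, 0.125, 0.25, giving 1−D = 0.84375 (working shown to 5 dp, full precision carried).
Community Y: N=185, proportions 0.02162, 0.02162, 0.02162, 0.05405, 0.07027, 0.72973, 0.08108, giving 1−D = 0.45166.
Difference = |0.84375 − 0.45166| = 0.39209, i.e. 0.392 to 3 decimal places.

0.392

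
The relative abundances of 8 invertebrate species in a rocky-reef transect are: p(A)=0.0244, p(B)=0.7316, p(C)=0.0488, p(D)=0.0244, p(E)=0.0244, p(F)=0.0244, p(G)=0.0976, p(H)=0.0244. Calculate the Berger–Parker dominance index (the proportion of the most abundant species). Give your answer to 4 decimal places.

The largest proportion is 0.7316, i.e. d = 0.7316 to 4 decimal places.

0.7316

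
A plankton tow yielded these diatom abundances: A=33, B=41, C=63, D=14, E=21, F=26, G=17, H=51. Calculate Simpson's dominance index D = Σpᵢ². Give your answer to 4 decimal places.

0.1546

Total N = 33+41+63+14+21+26+17+51 = 266, so the proportions are 0.12406, 0.154135, 0.236842, 0.052632, 0.078947, 0.097744, 0.06391, 0.191729 (working shown to 6 dp, full precision carried).
D = 0.12406² + 0.154135² + 0.236842² + 0.052632² + 0.078947² + 0.097744² + 0.06391² + 0.191729² = 0.015391 + 0.023758 + 0.056094 + 0.002770 + 0.006233 + 0.009554 + 0.004084 + 0.036760 = 0.154644.
To 4 decimal places, D = 0.1546.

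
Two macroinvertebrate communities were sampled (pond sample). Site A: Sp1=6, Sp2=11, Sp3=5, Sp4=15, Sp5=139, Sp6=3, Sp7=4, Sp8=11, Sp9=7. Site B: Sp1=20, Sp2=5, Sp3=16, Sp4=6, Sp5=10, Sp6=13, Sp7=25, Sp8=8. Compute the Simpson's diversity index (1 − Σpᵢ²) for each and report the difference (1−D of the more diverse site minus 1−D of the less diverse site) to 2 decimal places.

Site A: N=201, proportions 0.0299, 0.0547, 0.0249, 0.0746, 0.6915, 0.0149, 0.0199, 0.0547, 0.0348, giving 1−D = 0.5069 (working shown to 4 dp, full precision carried).
Site B: N=103, proportions 0.1942, 0.0485, 0.1553, 0.0583, 0.0971, 0.1262, 0.2427, 0.0777, giving 1−D = 0.8421.
Difference = |0.5069 − 0.8421| = 0.3352, i.e. 0.34 to 2 decimal places.

0.34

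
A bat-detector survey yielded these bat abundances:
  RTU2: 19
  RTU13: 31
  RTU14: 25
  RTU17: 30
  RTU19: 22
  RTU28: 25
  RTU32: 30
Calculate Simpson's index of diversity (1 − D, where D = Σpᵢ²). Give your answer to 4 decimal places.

0.8534

Total N = 19+31+25+30+22+25+30 = 182, so the proportions are 0.104396, 0.17033, 0.137363, 0.164835, 0.120879, 0.137363, 0.164835 (working shown to 6 dp, full precision carried).
D = 0.104396² + 0.17033² + 0.137363² + 0.164835² + 0.120879² + 0.137363² + 0.164835² = 0.010898 + 0.029012 + 0.018868 + 0.027171 + 0.014612 + 0.018868 + 0.027171 = 0.146601.
So 1 − D = 0.853399, i.e. 0.8534 to 4 decimal places.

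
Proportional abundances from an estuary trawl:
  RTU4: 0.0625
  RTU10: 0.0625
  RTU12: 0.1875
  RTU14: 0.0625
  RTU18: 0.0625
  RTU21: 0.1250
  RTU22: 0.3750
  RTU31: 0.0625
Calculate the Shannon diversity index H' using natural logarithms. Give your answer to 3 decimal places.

Each pᵢ ln pᵢ term (working shown to 5 dp, full precision carried): 0.0625×(-2.77259)=-0.17329, 0.0625×(-2.77259)=-0.17329, 0.1875×(-1.67398)=-0.31387, 0.0625×(-2.77259)=-0.17329, 0.0625×(-2.77259)=-0.17329, 0.125×(-2.07944)=-0.25993, 0.375×(-0.98083)=-0.36781, 0.0625×(-2.77259)=-0.17329.
Sum = -1.80805, so H' = 1.808.

1.808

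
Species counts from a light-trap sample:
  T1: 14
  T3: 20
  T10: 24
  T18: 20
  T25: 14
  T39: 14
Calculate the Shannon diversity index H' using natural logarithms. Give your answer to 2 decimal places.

1.77

Total N = 14+20+24+20+14+14 = 106, so the proportions are 0.1321, 0.1887, 0.2264, 0.1887, 0.1321, 0.1321 (working shown to 4 dp, full precision carried).
Each pᵢ ln pᵢ term: 0.1321×(-2.0244)=-0.2674, 0.1887×(-1.6677)=-0.3147, 0.2264×(-1.4854)=-0.3363, 0.1887×(-1.6677)=-0.3147, 0.1321×(-2.0244)=-0.2674, 0.1321×(-2.0244)=-0.2674.
Sum = -1.7678, so H' = 1.77.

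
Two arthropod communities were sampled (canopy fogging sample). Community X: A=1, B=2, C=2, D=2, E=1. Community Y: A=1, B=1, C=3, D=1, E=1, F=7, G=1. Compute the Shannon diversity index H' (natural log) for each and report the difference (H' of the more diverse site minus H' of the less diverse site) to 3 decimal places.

Community X: N=8, proportions 0.125, 0.25, 0.25, 0.25, 0.125, giving H' = 1.55958 (working shown to 5 dp, full precision carried).
Community Y: N=15, proportions 0.06667, 0.06667, 0.2, 0.06667, 0.06667, 0.46667, 0.06667, giving H' = 1.58024.
Difference = |1.55958 − 1.58024| = 0.02066, i.e. 0.021 to 3 decimal places.

0.021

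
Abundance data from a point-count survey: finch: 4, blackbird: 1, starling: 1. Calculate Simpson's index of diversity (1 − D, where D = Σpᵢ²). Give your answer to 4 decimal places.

0.5000

Total N = 4+1+1 = 6, so the proportions are 0.666667, 0.166667, 0.166667 (working shown to 6 dp, full precision carried).
D = 0.666667² + 0.166667² + 0.166667² = 0.444444 + 0.027778 + 0.027778 = 0.500000.
So 1 − D = 0.500000, i.e. 0.5000 to 4 decimal places.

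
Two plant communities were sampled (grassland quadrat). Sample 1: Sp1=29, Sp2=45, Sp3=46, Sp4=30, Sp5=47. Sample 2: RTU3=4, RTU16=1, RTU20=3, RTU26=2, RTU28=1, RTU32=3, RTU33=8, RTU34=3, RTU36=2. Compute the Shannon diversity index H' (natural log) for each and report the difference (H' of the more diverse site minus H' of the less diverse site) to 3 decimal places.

0.418

Sample 1: N=197, proportions 0.14721, 0.22843, 0.2335, 0.15228, 0.23858, giving H' = 1.58746 (working shown to 5 dp, full precision carried).
Sample 2: N=27, proportions 0.14815, 0.03704, 0.11111, 0.07407, 0.03704, 0.11111, 0.2963, 0.11111, 0.07407, giving H' = 2.00544.
Difference = |1.58746 − 2.00544| = 0.41798, i.e. 0.418 to 3 decimal places.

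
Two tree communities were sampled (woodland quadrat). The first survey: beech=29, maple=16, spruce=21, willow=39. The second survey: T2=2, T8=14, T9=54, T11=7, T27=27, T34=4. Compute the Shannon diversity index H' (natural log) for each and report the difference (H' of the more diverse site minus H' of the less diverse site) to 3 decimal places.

The first survey: N=105, proportions 0.27619, 0.15238, 0.2, 0.37143, giving H' = 1.33180 (working shown to 5 dp, full precision carried).
The second survey: N=108, proportions 0.01852, 0.12963, 0.5, 0.06481, 0.25, 0.03704, giving H' = 1.33128.
Difference = |1.33180 − 1.33128| = 0.00052, i.e. 0.001 to 3 decimal places.

0.001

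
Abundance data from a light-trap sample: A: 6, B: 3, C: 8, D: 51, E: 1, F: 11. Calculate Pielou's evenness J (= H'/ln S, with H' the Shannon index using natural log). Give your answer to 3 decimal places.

0.649

Total N = 6+3+8+51+1+11 = 80, so the proportions are 0.075, 0.0375, 0.1, 0.6375, 0.0125, 0.1375 (working shown to 5 dp, full precision carried).
H' = −Σ pᵢ ln pᵢ = −((-0.19427) + (-0.12313) + (-0.23026) + (-0.28700) + (-0.05478) + (-0.27282)) = 1.16225.
With S = 6 species, ln S = 1.79176, so J = 1.16225/1.79176 = 0.64867, i.e. 0.649 to 3 decimal places.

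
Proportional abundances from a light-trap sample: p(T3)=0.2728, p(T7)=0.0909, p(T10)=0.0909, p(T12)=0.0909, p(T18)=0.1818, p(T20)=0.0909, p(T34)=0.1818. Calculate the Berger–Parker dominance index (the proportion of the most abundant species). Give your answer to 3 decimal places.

The largest proportion is 0.2728, i.e. d = 0.273 to 3 decimal places.

0.273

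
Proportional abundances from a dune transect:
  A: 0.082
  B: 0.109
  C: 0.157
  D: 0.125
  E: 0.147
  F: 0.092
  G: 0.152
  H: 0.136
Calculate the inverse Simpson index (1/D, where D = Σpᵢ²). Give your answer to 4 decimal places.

D = 0.082² + 0.109² + 0.157² + 0.125² + 0.147² + 0.092² + 0.152² + 0.136² = 0.00672400 + 0.01188100 + 0.02464900 + 0.01562500 + 0.02160900 + 0.00846400 + 0.02310400 + 0.01849600 = 0.13055200 (working shown to 8 dp, full precision carried).
So 1/D = 7.659783, i.e. 7.6598 to 4 decimal places.

7.6598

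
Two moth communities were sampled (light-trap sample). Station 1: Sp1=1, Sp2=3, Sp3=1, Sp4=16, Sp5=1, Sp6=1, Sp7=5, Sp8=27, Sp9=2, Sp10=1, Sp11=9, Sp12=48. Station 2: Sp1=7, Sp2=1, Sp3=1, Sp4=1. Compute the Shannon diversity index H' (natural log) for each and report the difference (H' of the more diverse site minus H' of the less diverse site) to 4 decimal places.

0.7465

Station 1: N=115, proportions 0.008696, 0.026087, 0.008696, 0.13913, 0.008696, 0.008696, 0.043478, 0.234783, 0.017391, 0.008696, 0.078261, 0.417391, giving H' = 1.686923 (working shown to 6 dp, full precision carried).
Station 2: N=10, proportions 0.7, 0.1, 0.1, 0.1, giving H' = 0.940448.
Difference = |1.686923 − 0.940448| = 0.746475, i.e. 0.7465 to 4 decimal places.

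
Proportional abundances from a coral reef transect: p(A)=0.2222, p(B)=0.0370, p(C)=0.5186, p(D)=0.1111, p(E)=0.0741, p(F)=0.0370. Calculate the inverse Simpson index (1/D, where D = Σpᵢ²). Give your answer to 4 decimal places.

D = 0.2222² + 0.037² + 0.5186² + 0.1111² + 0.0741² + 0.037² = 0.0493728 + 0.0013690 + 0.2689460 + 0.0123432 + 0.0054908 + 0.0013690 = 0.3388908 (working shown to 7 dp, full precision carried).
So 1/D = 2.950803, i.e. 2.9508 to 4 decimal places.

2.9508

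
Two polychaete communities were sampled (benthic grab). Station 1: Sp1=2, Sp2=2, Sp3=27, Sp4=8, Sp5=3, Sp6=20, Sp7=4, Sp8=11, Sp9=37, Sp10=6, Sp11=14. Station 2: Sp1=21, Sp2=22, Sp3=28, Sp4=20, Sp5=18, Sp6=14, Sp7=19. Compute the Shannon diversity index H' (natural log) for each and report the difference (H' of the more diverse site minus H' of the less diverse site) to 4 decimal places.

Station 1: N=134, proportions 0.0149254, 0.0149254, 0.2014925, 0.0597015, 0.0223881, 0.1492537, 0.0298507, 0.0820896, 0.2761194, 0.0447761, 0.1044776, giving H' = 2.0259775 (working shown to 7 dp, full precision carried).
Station 2: N=142, proportions 0.1478873, 0.1549296, 0.1971831, 0.1408451, 0.1267606, 0.0985915, 0.1338028, giving H' = 1.9271502.
Difference = |2.0259775 − 1.9271502| = 0.0988273, i.e. 0.0988 to 4 decimal places.

0.0988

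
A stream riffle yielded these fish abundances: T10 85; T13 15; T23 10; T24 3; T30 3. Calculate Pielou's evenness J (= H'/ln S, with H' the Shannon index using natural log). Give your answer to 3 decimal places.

Total N = 85+15+10+3+3 = 116, so the proportions are 0.73276, 0.12931, 0.08621, 0.02586, 0.02586 (working shown to 5 dp, full precision carried).
H' = −Σ pᵢ ln pᵢ = −((-0.22784) + (-0.26451) + (-0.21129) + (-0.09453) + (-0.09453)) = 0.89270.
With S = 5 species, ln S = 1.60944, so J = 0.89270/1.60944 = 0.55466, i.e. 0.555 to 3 decimal places.

0.555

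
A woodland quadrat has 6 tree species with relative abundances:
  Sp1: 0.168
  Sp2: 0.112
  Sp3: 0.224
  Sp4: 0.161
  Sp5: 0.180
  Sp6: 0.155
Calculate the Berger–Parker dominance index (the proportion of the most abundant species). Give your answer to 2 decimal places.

The largest proportion is 0.224, i.e. d = 0.22 to 2 decimal places.

0.22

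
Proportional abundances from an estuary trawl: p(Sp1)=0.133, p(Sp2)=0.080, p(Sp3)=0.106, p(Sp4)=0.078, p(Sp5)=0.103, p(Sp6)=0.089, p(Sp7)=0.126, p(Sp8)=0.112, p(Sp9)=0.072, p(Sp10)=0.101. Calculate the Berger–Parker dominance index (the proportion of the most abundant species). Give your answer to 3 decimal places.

The largest proportion is 0.133, i.e. d = 0.133 to 3 decimal places.

0.133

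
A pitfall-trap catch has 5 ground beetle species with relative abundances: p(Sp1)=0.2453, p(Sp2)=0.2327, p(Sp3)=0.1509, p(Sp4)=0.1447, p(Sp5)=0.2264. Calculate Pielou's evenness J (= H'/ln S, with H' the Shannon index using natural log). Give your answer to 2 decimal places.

0.99

H' = −Σ pᵢ ln pᵢ = −((-0.3447) + (-0.3393) + (-0.2854) + (-0.2797) + (-0.3363)) = 1.5854 (working shown to 4 dp, full precision carried).
With S = 5 species, ln S = 1.6094, so J = 1.5854/1.6094 = 0.9851, i.e. 0.99 to 2 decimal places.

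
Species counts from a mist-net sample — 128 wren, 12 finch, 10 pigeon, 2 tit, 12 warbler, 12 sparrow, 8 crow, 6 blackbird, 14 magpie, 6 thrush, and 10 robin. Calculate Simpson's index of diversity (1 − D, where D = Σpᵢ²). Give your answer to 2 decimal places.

0.64

Total N = 128+12+10+2+12+12+8+6+14+6+10 = 220, so the proportions are 0.5818, 0.0545, 0.0455, 0.0091, 0.0545, 0.0545, 0.0364, 0.0273, 0.0636, 0.0273, 0.0455 (working shown to 4 dp, full precision carried).
D = 0.5818² + 0.0545² + 0.0455² + 0.0091² + 0.0545² + 0.0545² + 0.0364² + 0.0273² + 0.0636² + 0.0273² + 0.0455² = 0.3385 + 0.0030 + 0.0021 + 0.0001 + 0.0030 + 0.0030 + 0.0013 + 0.0007 + 0.0040 + 0.0007 + 0.0021 = 0.3585.
So 1 − D = 0.6415, i.e. 0.64 to 2 decimal places.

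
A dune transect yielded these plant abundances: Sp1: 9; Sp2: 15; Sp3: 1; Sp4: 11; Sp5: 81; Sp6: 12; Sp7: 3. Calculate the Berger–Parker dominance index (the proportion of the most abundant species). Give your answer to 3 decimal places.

Total N = 9+15+1+11+81+12+3 = 132, so the proportions are 0.06818, 0.11364, 0.00758, 0.08333, 0.61364, 0.09091, 0.02273 (working shown to 5 dp, full precision carried).
The largest proportion is 0.61364, i.e. d = 0.614 to 3 decimal places.

0.614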